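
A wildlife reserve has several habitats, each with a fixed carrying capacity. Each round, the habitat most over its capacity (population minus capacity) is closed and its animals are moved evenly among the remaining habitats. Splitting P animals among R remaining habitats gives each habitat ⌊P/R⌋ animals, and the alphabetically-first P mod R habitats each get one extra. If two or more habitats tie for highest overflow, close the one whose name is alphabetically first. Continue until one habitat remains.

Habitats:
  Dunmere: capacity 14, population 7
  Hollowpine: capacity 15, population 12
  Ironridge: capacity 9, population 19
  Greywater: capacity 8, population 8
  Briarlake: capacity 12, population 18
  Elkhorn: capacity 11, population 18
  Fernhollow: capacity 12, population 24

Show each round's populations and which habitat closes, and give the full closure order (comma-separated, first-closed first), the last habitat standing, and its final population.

Round 1: Briarlake=18 Dunmere=7 Elkhorn=18 Fernhollow=24 Greywater=8 Hollowpine=12 Ironridge=19 → close Fernhollow (overflow 12)
  24÷6 = 4 each, +1 to first 0
Round 2: Briarlake=22 Dunmere=11 Elkhorn=22 Greywater=12 Hollowpine=16 Ironridge=23 → close Ironridge (overflow 14)
  23÷5 = 4 each, +1 to first 3
Round 3: Briarlake=27 Dunmere=16 Elkhorn=27 Greywater=16 Hollowpine=20 → close Elkhorn (overflow 16)
  27÷4 = 6 each, +1 to first 3
Round 4: Briarlake=34 Dunmere=23 Greywater=23 Hollowpine=26 → close Briarlake (overflow 22)
  34÷3 = 11 each, +1 to first 1
Round 5: Dunmere=35 Greywater=34 Hollowpine=37 → close Greywater (overflow 26)
  34÷2 = 17 each, +1 to first 0
Round 6: Dunmere=52 Hollowpine=54 → close Hollowpine (overflow 39)
  54÷1 = 54 each, +1 to first 0

Closure order: Fernhollow, Ironridge, Elkhorn, Briarlake, Greywater, Hollowpine
Last habitat: Dunmere with 106 animals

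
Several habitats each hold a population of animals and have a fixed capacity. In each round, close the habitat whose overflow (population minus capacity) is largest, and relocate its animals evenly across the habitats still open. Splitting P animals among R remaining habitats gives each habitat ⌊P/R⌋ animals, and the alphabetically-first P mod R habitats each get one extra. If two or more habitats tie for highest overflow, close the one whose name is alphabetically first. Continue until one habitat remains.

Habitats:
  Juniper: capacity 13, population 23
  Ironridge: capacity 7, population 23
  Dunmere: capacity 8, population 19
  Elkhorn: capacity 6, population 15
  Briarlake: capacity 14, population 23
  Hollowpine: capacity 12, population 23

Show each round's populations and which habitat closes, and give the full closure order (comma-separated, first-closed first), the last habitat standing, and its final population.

Round 1: Briarlake=23 Dunmere=19 Elkhorn=15 Hollowpine=23 Ironridge=23 Juniper=23 → close Ironridge (overflow 16)
  23÷5 = 4 each, +1 to first 3
Round 2: Briarlake=28 Dunmere=24 Elkhorn=20 Hollowpine=27 Juniper=27 → close Dunmere (overflow 16)
  24÷4 = 6 each, +1 to first 0
Round 3: Briarlake=34 Elkhorn=26 Hollowpine=33 Juniper=33 → close Hollowpine (overflow 21)
  33÷3 = 11 each, +1 to first 0
Round 4: Briarlake=45 Elkhorn=37 Juniper=44 → close Briarlake (overflow 31)
  45÷2 = 22 each, +1 to first 1
Round 5: Elkhorn=60 Juniper=66 → close Elkhorn (overflow 54)
  60÷1 = 60 each, +1 to first 0

Closure order: Ironridge, Dunmere, Hollowpine, Briarlake, Elkhorn
Last habitat: Juniper with 126 animals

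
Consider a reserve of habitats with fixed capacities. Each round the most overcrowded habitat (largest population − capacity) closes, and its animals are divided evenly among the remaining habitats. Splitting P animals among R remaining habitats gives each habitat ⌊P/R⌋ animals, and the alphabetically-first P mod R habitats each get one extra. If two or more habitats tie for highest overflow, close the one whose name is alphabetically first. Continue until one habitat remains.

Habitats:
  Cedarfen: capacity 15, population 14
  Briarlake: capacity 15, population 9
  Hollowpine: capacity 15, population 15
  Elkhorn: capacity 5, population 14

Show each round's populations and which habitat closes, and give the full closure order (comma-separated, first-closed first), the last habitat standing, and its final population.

Round 1: Briarlake=9 Cedarfen=14 Elkhorn=14 Hollowpine=15 → close Elkhorn (overflow 9)
  14÷3 = 4 each, +1 to first 2
Round 2: Briarlake=14 Cedarfen=19 Hollowpine=19 → close Cedarfen (overflow 4)
  19÷2 = 9 each, +1 to first 1
Round 3: Briarlake=24 Hollowpine=28 → close Hollowpine (overflow 13)
  28÷1 = 28 each, +1 to first 0

Closure order: Elkhorn, Cedarfen, Hollowpine
Last habitat: Briarlake with 52 animals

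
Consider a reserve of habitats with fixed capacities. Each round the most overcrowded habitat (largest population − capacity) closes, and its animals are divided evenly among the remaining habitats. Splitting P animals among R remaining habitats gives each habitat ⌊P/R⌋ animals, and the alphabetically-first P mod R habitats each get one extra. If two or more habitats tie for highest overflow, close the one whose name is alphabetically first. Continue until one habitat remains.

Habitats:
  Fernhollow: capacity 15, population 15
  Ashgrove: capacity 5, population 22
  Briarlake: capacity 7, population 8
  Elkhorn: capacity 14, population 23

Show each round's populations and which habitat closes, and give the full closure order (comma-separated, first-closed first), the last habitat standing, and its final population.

Closure order: Ashgrove, Elkhorn, Briarlake
Last habitat: Fernhollow with 68 animals

Round 1: Ashgrove=22 Briarlake=8 Elkhorn=23 Fernhollow=15 → close Ashgrove (overflow 17)
  22÷3 = 7 each, +1 to first 1
Round 2: Briarlake=16 Elkhorn=30 Fernhollow=22 → close Elkhorn (overflow 16)
  30÷2 = 15 each, +1 to first 0
Round 3: Briarlake=31 Fernhollow=37 → close Briarlake (overflow 24)
  31÷1 = 31 each, +1 to first 0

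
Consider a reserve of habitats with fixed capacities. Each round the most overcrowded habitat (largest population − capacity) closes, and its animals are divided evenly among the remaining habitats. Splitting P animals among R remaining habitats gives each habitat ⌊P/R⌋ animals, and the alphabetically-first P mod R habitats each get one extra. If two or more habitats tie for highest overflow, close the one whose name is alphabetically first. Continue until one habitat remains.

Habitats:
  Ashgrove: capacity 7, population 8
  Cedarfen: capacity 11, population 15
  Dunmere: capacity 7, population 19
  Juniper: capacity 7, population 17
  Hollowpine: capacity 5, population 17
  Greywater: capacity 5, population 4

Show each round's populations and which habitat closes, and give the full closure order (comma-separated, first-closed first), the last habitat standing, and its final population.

Closure order: Dunmere, Hollowpine, Juniper, Cedarfen, Ashgrove
Last habitat: Greywater with 80 animals

Round 1: Ashgrove=8 Cedarfen=15 Dunmere=19 Greywater=4 Hollowpine=17 Juniper=17 → close Dunmere (overflow 12)
  19÷5 = 3 each, +1 to first 4
Round 2: Ashgrove=12 Cedarfen=19 Greywater=8 Hollowpine=21 Juniper=20 → close Hollowpine (overflow 16)
  21÷4 = 5 each, +1 to first 1
Round 3: Ashgrove=18 Cedarfen=24 Greywater=13 Juniper=25 → close Juniper (overflow 18)
  25÷3 = 8 each, +1 to first 1
Round 4: Ashgrove=27 Cedarfen=32 Greywater=21 → close Cedarfen (overflow 21)
  32÷2 = 16 each, +1 to first 0
Round 5: Ashgrove=43 Greywater=37 → close Ashgrove (overflow 36)
  43÷1 = 43 each, +1 to first 0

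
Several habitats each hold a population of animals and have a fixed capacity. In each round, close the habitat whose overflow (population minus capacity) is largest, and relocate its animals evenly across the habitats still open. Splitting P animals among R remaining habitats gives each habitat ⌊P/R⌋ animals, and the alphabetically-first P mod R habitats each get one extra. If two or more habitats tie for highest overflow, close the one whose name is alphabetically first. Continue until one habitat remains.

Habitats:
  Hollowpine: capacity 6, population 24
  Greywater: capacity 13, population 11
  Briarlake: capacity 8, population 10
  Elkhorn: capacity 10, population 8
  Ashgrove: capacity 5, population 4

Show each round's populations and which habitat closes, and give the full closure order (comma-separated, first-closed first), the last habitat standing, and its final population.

Closure order: Hollowpine, Briarlake, Ashgrove, Elkhorn
Last habitat: Greywater with 57 animals

Round 1: Ashgrove=4 Briarlake=10 Elkhorn=8 Greywater=11 Hollowpine=24 → close Hollowpine (overflow 18)
  24÷4 = 6 each, +1 to first 0
Round 2: Ashgrove=10 Briarlake=16 Elkhorn=14 Greywater=17 → close Briarlake (overflow 8)
  16÷3 = 5 each, +1 to first 1
Round 3: Ashgrove=16 Elkhorn=19 Greywater=22 → close Ashgrove (overflow 11)
  16÷2 = 8 each, +1 to first 0
Round 4: Elkhorn=27 Greywater=30 → close Elkhorn (overflow 17)
  27÷1 = 27 each, +1 to first 0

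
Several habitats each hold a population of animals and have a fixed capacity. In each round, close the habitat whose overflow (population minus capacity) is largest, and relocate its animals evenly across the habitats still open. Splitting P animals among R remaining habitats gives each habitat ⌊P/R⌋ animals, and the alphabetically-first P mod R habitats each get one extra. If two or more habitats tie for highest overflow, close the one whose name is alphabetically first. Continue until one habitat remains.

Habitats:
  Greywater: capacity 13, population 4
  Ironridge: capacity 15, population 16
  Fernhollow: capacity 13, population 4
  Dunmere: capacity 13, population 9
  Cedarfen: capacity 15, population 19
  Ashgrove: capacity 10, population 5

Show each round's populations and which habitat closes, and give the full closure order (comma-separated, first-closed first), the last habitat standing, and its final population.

Round 1: Ashgrove=5 Cedarfen=19 Dunmere=9 Fernhollow=4 Greywater=4 Ironridge=16 → close Cedarfen (overflow 4)
  19÷5 = 3 each, +1 to first 4
Round 2: Ashgrove=9 Dunmere=13 Fernhollow=8 Greywater=8 Ironridge=19 → close Ironridge (overflow 4)
  19÷4 = 4 each, +1 to first 3
Round 3: Ashgrove=14 Dunmere=18 Fernhollow=13 Greywater=12 → close Dunmere (overflow 5)
  18÷3 = 6 each, +1 to first 0
Round 4: Ashgrove=20 Fernhollow=19 Greywater=18 → close Ashgrove (overflow 10)
  20÷2 = 10 each, +1 to first 0
Round 5: Fernhollow=29 Greywater=28 → close Fernhollow (overflow 16)
  29÷1 = 29 each, +1 to first 0

Closure order: Cedarfen, Ironridge, Dunmere, Ashgrove, Fernhollow
Last habitat: Greywater with 57 animals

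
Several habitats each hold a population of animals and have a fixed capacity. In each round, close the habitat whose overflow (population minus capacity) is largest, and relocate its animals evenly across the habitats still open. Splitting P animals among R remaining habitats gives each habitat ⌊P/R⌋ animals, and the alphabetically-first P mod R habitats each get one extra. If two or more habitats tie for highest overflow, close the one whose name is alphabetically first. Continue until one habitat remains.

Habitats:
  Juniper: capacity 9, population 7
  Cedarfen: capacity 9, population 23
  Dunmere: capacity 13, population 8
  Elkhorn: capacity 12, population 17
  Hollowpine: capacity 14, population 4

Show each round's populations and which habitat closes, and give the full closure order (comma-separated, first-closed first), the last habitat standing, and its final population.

Closure order: Cedarfen, Elkhorn, Juniper, Dunmere
Last habitat: Hollowpine with 59 animals

Round 1: Cedarfen=23 Dunmere=8 Elkhorn=17 Hollowpine=4 Juniper=7 → close Cedarfen (overflow 14)
  23÷4 = 5 each, +1 to first 3
Round 2: Dunmere=14 Elkhorn=23 Hollowpine=10 Juniper=12 → close Elkhorn (overflow 11)
  23÷3 = 7 each, +1 to first 2
Round 3: Dunmere=22 Hollowpine=18 Juniper=19 → close Juniper (overflow 10)
  19÷2 = 9 each, +1 to first 1
Round 4: Dunmere=32 Hollowpine=27 → close Dunmere (overflow 19)
  32÷1 = 32 each, +1 to first 0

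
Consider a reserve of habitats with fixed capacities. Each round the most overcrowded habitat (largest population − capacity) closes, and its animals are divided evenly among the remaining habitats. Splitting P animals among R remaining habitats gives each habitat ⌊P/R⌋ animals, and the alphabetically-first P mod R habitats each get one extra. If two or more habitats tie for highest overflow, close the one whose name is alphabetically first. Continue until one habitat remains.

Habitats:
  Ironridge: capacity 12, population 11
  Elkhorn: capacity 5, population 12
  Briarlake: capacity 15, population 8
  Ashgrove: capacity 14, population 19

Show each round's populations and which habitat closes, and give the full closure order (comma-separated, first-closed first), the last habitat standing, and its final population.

Round 1: Ashgrove=19 Briarlake=8 Elkhorn=12 Ironridge=11 → close Elkhorn (overflow 7)
  12÷3 = 4 each, +1 to first 0
Round 2: Ashgrove=23 Briarlake=12 Ironridge=15 → close Ashgrove (overflow 9)
  23÷2 = 11 each, +1 to first 1
Round 3: Briarlake=24 Ironridge=26 → close Ironridge (overflow 14)
  26÷1 = 26 each, +1 to first 0

Closure order: Elkhorn, Ashgrove, Ironridge
Last habitat: Briarlake with 50 animals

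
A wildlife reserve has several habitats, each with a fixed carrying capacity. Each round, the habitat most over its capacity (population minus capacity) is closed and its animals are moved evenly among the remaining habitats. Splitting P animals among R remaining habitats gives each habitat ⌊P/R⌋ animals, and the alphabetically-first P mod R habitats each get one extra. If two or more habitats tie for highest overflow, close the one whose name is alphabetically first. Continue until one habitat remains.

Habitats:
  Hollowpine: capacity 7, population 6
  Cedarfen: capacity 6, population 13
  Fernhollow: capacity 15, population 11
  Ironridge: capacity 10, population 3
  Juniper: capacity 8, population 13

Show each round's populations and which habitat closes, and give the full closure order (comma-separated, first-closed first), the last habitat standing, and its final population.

Closure order: Cedarfen, Juniper, Hollowpine, Fernhollow
Last habitat: Ironridge with 46 animals

Round 1: Cedarfen=13 Fernhollow=11 Hollowpine=6 Ironridge=3 Juniper=13 → close Cedarfen (overflow 7)
  13÷4 = 3 each, +1 to first 1
Round 2: Fernhollow=15 Hollowpine=9 Ironridge=6 Juniper=16 → close Juniper (overflow 8)
  16÷3 = 5 each, +1 to first 1
Round 3: Fernhollow=21 Hollowpine=14 Ironridge=11 → close Hollowpine (overflow 7)
  14÷2 = 7 each, +1 to first 0
Round 4: Fernhollow=28 Ironridge=18 → close Fernhollow (overflow 13)
  28÷1 = 28 each, +1 to first 0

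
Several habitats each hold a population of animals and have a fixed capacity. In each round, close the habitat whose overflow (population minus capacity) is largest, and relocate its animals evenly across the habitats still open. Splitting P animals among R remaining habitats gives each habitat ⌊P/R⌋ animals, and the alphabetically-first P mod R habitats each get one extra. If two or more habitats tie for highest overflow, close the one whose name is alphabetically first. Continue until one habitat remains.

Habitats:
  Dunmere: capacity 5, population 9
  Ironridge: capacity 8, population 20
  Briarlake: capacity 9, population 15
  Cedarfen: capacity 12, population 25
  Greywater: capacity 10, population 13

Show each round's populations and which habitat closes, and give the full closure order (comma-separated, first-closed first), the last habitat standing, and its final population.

Closure order: Cedarfen, Ironridge, Briarlake, Dunmere
Last habitat: Greywater with 82 animals

Round 1: Briarlake=15 Cedarfen=25 Dunmere=9 Greywater=13 Ironridge=20 → close Cedarfen (overflow 13)
  25÷4 = 6 each, +1 to first 1
Round 2: Briarlake=22 Dunmere=15 Greywater=19 Ironridge=26 → close Ironridge (overflow 18)
  26÷3 = 8 each, +1 to first 2
Round 3: Briarlake=31 Dunmere=24 Greywater=27 → close Briarlake (overflow 22)
  31÷2 = 15 each, +1 to first 1
Round 4: Dunmere=40 Greywater=42 → close Dunmere (overflow 35)
  40÷1 = 40 each, +1 to first 0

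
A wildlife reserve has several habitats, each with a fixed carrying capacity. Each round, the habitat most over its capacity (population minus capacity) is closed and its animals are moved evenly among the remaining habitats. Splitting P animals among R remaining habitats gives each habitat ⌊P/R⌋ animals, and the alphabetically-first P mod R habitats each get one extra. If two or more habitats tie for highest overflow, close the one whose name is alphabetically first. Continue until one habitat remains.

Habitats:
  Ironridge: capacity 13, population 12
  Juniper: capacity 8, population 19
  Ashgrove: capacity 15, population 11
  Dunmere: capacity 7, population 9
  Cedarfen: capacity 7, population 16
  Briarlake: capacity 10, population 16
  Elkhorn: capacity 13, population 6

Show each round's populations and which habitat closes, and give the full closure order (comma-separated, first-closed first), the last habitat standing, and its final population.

Closure order: Juniper, Cedarfen, Briarlake, Dunmere, Ashgrove, Ironridge
Last habitat: Elkhorn with 89 animals

Round 1: Ashgrove=11 Briarlake=16 Cedarfen=16 Dunmere=9 Elkhorn=6 Ironridge=12 Juniper=19 → close Juniper (overflow 11)
  19÷6 = 3 each, +1 to first 1
Round 2: Ashgrove=15 Briarlake=19 Cedarfen=19 Dunmere=12 Elkhorn=9 Ironridge=15 → close Cedarfen (overflow 12)
  19÷5 = 3 each, +1 to first 4
Round 3: Ashgrove=19 Briarlake=23 Dunmere=16 Elkhorn=13 Ironridge=18 → close Briarlake (overflow 13)
  23÷4 = 5 each, +1 to first 3
Round 4: Ashgrove=25 Dunmere=22 Elkhorn=19 Ironridge=23 → close Dunmere (overflow 15)
  22÷3 = 7 each, +1 to first 1
Round 5: Ashgrove=33 Elkhorn=26 Ironridge=30 → close Ashgrove (overflow 18)
  33÷2 = 16 each, +1 to first 1
Round 6: Elkhorn=43 Ironridge=46 → close Ironridge (overflow 33)
  46÷1 = 46 each, +1 to first 0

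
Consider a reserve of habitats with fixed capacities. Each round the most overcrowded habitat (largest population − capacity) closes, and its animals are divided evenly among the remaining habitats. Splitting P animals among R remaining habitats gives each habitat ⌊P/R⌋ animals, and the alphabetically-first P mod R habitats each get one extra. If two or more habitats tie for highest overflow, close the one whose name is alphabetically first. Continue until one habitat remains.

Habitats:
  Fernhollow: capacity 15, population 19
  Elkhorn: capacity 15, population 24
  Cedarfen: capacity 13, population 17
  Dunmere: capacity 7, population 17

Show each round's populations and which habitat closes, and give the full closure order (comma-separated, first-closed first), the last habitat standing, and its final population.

Round 1: Cedarfen=17 Dunmere=17 Elkhorn=24 Fernhollow=19 → close Dunmere (overflow 10)
  17÷3 = 5 each, +1 to first 2
Round 2: Cedarfen=23 Elkhorn=30 Fernhollow=24 → close Elkhorn (overflow 15)
  30÷2 = 15 each, +1 to first 0
Round 3: Cedarfen=38 Fernhollow=39 → close Cedarfen (overflow 25)
  38÷1 = 38 each, +1 to first 0

Closure order: Dunmere, Elkhorn, Cedarfen
Last habitat: Fernhollow with 77 animals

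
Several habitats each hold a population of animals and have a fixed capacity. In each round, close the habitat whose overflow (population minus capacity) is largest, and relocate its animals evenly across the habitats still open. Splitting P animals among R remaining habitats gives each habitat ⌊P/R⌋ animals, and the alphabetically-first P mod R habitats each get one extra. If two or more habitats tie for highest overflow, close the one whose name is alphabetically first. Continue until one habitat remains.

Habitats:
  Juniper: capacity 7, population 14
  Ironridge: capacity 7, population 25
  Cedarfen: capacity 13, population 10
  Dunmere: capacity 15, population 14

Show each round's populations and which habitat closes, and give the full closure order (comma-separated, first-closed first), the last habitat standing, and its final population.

Closure order: Ironridge, Juniper, Dunmere
Last habitat: Cedarfen with 63 animals

Round 1: Cedarfen=10 Dunmere=14 Ironridge=25 Juniper=14 → close Ironridge (overflow 18)
  25÷3 = 8 each, +1 to first 1
Round 2: Cedarfen=19 Dunmere=22 Juniper=22 → close Juniper (overflow 15)
  22÷2 = 11 each, +1 to first 0
Round 3: Cedarfen=30 Dunmere=33 → close Dunmere (overflow 18)
  33÷1 = 33 each, +1 to first 0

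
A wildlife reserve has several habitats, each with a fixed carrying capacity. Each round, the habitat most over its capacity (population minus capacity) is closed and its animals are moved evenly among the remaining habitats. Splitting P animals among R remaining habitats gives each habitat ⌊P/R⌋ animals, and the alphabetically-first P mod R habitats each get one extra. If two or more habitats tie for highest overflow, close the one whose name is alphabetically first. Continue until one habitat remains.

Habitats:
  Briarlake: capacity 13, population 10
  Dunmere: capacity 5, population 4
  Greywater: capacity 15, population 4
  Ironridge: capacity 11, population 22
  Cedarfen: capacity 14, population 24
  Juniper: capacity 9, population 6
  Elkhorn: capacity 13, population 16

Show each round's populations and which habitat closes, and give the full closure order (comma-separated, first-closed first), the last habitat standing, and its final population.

Closure order: Ironridge, Cedarfen, Elkhorn, Dunmere, Briarlake, Juniper
Last habitat: Greywater with 86 animals

Round 1: Briarlake=10 Cedarfen=24 Dunmere=4 Elkhorn=16 Greywater=4 Ironridge=22 Juniper=6 → close Ironridge (overflow 11)
  22÷6 = 3 each, +1 to first 4
Round 2: Briarlake=14 Cedarfen=28 Dunmere=8 Elkhorn=20 Greywater=7 Juniper=9 → close Cedarfen (overflow 14)
  28÷5 = 5 each, +1 to first 3
Round 3: Briarlake=20 Dunmere=14 Elkhorn=26 Greywater=12 Juniper=14 → close Elkhorn (overflow 13)
  26÷4 = 6 each, +1 to first 2
Round 4: Briarlake=27 Dunmere=21 Greywater=18 Juniper=20 → close Dunmere (overflow 16)
  21÷3 = 7 each, +1 to first 0
Round 5: Briarlake=34 Greywater=25 Juniper=27 → close Briarlake (overflow 21)
  34÷2 = 17 each, +1 to first 0
Round 6: Greywater=42 Juniper=44 → close Juniper (overflow 35)
  44÷1 = 44 each, +1 to first 0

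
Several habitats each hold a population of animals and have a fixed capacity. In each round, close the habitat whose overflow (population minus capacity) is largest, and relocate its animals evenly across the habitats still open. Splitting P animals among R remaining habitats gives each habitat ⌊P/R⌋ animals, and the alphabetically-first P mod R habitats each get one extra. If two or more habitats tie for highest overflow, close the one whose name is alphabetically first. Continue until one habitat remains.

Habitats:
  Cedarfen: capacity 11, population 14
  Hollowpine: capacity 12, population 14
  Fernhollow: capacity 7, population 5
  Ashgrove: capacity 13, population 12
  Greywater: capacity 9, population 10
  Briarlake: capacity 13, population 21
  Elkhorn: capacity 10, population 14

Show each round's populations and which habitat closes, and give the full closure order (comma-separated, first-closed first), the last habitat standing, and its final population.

Round 1: Ashgrove=12 Briarlake=21 Cedarfen=14 Elkhorn=14 Fernhollow=5 Greywater=10 Hollowpine=14 → close Briarlake (overflow 8)
  21÷6 = 3 each, +1 to first 3
Round 2: Ashgrove=16 Cedarfen=18 Elkhorn=18 Fernhollow=8 Greywater=13 Hollowpine=17 → close Elkhorn (overflow 8)
  18÷5 = 3 each, +1 to first 3
Round 3: Ashgrove=20 Cedarfen=22 Fernhollow=12 Greywater=16 Hollowpine=20 → close Cedarfen (overflow 11)
  22÷4 = 5 each, +1 to first 2
Round 4: Ashgrove=26 Fernhollow=18 Greywater=21 Hollowpine=25 → close Ashgrove (overflow 13)
  26÷3 = 8 each, +1 to first 2
Round 5: Fernhollow=27 Greywater=30 Hollowpine=33 → close Greywater (overflow 21)
  30÷2 = 15 each, +1 to first 0
Round 6: Fernhollow=42 Hollowpine=48 → close Hollowpine (overflow 36)
  48÷1 = 48 each, +1 to first 0

Closure order: Briarlake, Elkhorn, Cedarfen, Ashgrove, Greywater, Hollowpine
Last habitat: Fernhollow with 90 animals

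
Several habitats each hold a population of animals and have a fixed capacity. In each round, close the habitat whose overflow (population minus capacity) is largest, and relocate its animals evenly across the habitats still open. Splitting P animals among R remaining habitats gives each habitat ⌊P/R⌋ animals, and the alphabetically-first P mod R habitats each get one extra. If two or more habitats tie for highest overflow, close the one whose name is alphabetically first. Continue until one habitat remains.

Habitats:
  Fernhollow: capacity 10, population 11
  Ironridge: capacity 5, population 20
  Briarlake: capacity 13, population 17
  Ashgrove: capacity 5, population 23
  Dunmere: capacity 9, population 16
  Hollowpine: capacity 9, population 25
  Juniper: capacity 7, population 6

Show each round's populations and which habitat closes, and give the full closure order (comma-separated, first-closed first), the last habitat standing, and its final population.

Round 1: Ashgrove=23 Briarlake=17 Dunmere=16 Fernhollow=11 Hollowpine=25 Ironridge=20 Juniper=6 → close Ashgrove (overflow 18)
  23÷6 = 3 each, +1 to first 5
Round 2: Briarlake=21 Dunmere=20 Fernhollow=15 Hollowpine=29 Ironridge=24 Juniper=9 → close Hollowpine (overflow 20)
  29÷5 = 5 each, +1 to first 4
Round 3: Briarlake=27 Dunmere=26 Fernhollow=21 Ironridge=30 Juniper=14 → close Ironridge (overflow 25)
  30÷4 = 7 each, +1 to first 2
Round 4: Briarlake=35 Dunmere=34 Fernhollow=28 Juniper=21 → close Dunmere (overflow 25)
  34÷3 = 11 each, +1 to first 1
Round 5: Briarlake=47 Fernhollow=39 Juniper=32 → close Briarlake (overflow 34)
  47÷2 = 23 each, +1 to first 1
Round 6: Fernhollow=63 Juniper=55 → close Fernhollow (overflow 53)
  63÷1 = 63 each, +1 to first 0

Closure order: Ashgrove, Hollowpine, Ironridge, Dunmere, Briarlake, Fernhollow
Last habitat: Juniper with 118 animals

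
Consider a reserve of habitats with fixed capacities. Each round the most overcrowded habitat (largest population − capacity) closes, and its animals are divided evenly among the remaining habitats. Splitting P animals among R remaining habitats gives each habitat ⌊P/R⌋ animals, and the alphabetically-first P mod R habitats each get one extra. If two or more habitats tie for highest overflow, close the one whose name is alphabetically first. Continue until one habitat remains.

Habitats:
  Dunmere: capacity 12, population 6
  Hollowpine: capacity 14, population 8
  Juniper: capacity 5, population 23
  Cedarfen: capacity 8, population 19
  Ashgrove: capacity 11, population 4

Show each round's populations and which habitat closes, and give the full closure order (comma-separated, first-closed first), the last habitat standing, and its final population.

Round 1: Ashgrove=4 Cedarfen=19 Dunmere=6 Hollowpine=8 Juniper=23 → close Juniper (overflow 18)
  23÷4 = 5 each, +1 to first 3
Round 2: Ashgrove=10 Cedarfen=25 Dunmere=12 Hollowpine=13 → close Cedarfen (overflow 17)
  25÷3 = 8 each, +1 to first 1
Round 3: Ashgrove=19 Dunmere=20 Hollowpine=21 → close Ashgrove (overflow 8)
  19÷2 = 9 each, +1 to first 1
Round 4: Dunmere=30 Hollowpine=30 → close Dunmere (overflow 18)
  30÷1 = 30 each, +1 to first 0

Closure order: Juniper, Cedarfen, Ashgrove, Dunmere
Last habitat: Hollowpine with 60 animals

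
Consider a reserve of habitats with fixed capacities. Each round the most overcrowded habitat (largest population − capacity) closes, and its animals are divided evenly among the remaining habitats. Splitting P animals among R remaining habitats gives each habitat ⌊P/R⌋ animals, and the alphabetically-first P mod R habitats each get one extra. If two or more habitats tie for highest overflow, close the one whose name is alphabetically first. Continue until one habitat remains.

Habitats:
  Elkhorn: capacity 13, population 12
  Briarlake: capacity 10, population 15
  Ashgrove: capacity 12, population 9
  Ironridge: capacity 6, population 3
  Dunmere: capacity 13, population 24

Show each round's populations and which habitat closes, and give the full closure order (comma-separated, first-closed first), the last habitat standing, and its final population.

Closure order: Dunmere, Briarlake, Elkhorn, Ashgrove
Last habitat: Ironridge with 63 animals

Round 1: Ashgrove=9 Briarlake=15 Dunmere=24 Elkhorn=12 Ironridge=3 → close Dunmere (overflow 11)
  24÷4 = 6 each, +1 to first 0
Round 2: Ashgrove=15 Briarlake=21 Elkhorn=18 Ironridge=9 → close Briarlake (overflow 11)
  21÷3 = 7 each, +1 to first 0
Round 3: Ashgrove=22 Elkhorn=25 Ironridge=16 → close Elkhorn (overflow 12)
  25÷2 = 12 each, +1 to first 1
Round 4: Ashgrove=35 Ironridge=28 → close Ashgrove (overflow 23)
  35÷1 = 35 each, +1 to first 0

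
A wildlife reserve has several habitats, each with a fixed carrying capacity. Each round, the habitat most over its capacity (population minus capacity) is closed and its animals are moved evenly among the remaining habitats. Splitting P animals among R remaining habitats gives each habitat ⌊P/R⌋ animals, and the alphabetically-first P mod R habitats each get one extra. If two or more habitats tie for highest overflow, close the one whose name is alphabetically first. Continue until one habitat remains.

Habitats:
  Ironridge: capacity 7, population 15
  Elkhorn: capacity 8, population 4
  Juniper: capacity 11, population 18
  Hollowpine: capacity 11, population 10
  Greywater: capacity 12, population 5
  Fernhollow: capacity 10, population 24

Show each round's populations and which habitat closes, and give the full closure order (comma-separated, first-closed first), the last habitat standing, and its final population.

Closure order: Fernhollow, Ironridge, Juniper, Hollowpine, Elkhorn
Last habitat: Greywater with 76 animals

Round 1: Elkhorn=4 Fernhollow=24 Greywater=5 Hollowpine=10 Ironridge=15 Juniper=18 → close Fernhollow (overflow 14)
  24÷5 = 4 each, +1 to first 4
Round 2: Elkhorn=9 Greywater=10 Hollowpine=15 Ironridge=20 Juniper=22 → close Ironridge (overflow 13)
  20÷4 = 5 each, +1 to first 0
Round 3: Elkhorn=14 Greywater=15 Hollowpine=20 Juniper=27 → close Juniper (overflow 16)
  27÷3 = 9 each, +1 to first 0
Round 4: Elkhorn=23 Greywater=24 Hollowpine=29 → close Hollowpine (overflow 18)
  29÷2 = 14 each, +1 to first 1
Round 5: Elkhorn=38 Greywater=38 → close Elkhorn (overflow 30)
  38÷1 = 38 each, +1 to first 0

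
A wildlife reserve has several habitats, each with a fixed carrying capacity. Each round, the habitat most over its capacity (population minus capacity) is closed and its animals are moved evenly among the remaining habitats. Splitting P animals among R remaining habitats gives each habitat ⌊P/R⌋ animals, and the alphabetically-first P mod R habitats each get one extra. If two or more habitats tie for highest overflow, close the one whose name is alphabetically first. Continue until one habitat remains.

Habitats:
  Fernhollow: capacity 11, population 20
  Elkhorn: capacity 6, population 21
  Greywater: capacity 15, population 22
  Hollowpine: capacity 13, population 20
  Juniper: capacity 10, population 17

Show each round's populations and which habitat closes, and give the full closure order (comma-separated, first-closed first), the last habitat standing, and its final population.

Round 1: Elkhorn=21 Fernhollow=20 Greywater=22 Hollowpine=20 Juniper=17 → close Elkhorn (overflow 15)
  21÷4 = 5 each, +1 to first 1
Round 2: Fernhollow=26 Greywater=27 Hollowpine=25 Juniper=22 → close Fernhollow (overflow 15)
  26÷3 = 8 each, +1 to first 2
Round 3: Greywater=36 Hollowpine=34 Juniper=30 → close Greywater (overflow 21)
  36÷2 = 18 each, +1 to first 0
Round 4: Hollowpine=52 Juniper=48 → close Hollowpine (overflow 39)
  52÷1 = 52 each, +1 to first 0

Closure order: Elkhorn, Fernhollow, Greywater, Hollowpine
Last habitat: Juniper with 100 animals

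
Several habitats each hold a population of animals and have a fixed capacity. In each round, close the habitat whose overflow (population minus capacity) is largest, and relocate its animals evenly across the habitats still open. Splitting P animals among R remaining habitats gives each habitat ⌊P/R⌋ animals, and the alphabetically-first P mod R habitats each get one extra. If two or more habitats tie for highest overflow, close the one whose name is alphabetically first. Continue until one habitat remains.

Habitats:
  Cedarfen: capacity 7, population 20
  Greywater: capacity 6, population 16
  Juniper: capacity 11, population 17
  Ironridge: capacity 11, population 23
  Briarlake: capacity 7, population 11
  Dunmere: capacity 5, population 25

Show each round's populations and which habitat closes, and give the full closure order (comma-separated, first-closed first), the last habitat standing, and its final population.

Round 1: Briarlake=11 Cedarfen=20 Dunmere=25 Greywater=16 Ironridge=23 Juniper=17 → close Dunmere (overflow 20)
  25÷5 = 5 each, +1 to first 0
Round 2: Briarlake=16 Cedarfen=25 Greywater=21 Ironridge=28 Juniper=22 → close Cedarfen (overflow 18)
  25÷4 = 6 each, +1 to first 1
Round 3: Briarlake=23 Greywater=27 Ironridge=34 Juniper=28 → close Ironridge (overflow 23)
  34÷3 = 11 each, +1 to first 1
Round 4: Briarlake=35 Greywater=38 Juniper=39 → close Greywater (overflow 32)
  38÷2 = 19 each, +1 to first 0
Round 5: Briarlake=54 Juniper=58 → close Briarlake (overflow 47)
  54÷1 = 54 each, +1 to first 0

Closure order: Dunmere, Cedarfen, Ironridge, Greywater, Briarlake
Last habitat: Juniper with 112 animals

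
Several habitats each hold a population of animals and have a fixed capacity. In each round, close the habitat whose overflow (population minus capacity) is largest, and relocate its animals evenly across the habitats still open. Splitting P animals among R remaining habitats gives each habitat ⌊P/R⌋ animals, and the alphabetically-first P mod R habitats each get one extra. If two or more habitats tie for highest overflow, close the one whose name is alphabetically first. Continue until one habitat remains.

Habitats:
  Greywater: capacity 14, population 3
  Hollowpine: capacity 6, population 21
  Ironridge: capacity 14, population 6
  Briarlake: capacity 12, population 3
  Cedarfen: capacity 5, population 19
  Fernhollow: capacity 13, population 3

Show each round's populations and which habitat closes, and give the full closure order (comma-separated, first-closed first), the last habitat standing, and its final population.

Closure order: Hollowpine, Cedarfen, Briarlake, Fernhollow, Ironridge
Last habitat: Greywater with 55 animals

Round 1: Briarlake=3 Cedarfen=19 Fernhollow=3 Greywater=3 Hollowpine=21 Ironridge=6 → close Hollowpine (overflow 15)
  21÷5 = 4 each, +1 to first 1
Round 2: Briarlake=8 Cedarfen=23 Fernhollow=7 Greywater=7 Ironridge=10 → close Cedarfen (overflow 18)
  23÷4 = 5 each, +1 to first 3
Round 3: Briarlake=14 Fernhollow=13 Greywater=13 Ironridge=15 → close Briarlake (overflow 2)
  14÷3 = 4 each, +1 to first 2
Round 4: Fernhollow=18 Greywater=18 Ironridge=19 → close Fernhollow (overflow 5)
  18÷2 = 9 each, +1 to first 0
Round 5: Greywater=27 Ironridge=28 → close Ironridge (overflow 14)
  28÷1 = 28 each, +1 to first 0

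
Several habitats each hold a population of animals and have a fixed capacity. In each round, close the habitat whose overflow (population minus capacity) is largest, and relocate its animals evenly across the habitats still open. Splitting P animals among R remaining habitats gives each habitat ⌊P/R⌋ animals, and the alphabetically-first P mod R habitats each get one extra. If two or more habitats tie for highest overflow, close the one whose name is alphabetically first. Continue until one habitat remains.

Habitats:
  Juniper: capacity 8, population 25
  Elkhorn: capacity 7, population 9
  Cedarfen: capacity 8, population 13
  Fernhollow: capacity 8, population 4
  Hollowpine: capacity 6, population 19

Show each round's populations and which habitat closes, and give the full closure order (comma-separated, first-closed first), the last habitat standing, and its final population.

Round 1: Cedarfen=13 Elkhorn=9 Fernhollow=4 Hollowpine=19 Juniper=25 → close Juniper (overflow 17)
  25÷4 = 6 each, +1 to first 1
Round 2: Cedarfen=20 Elkhorn=15 Fernhollow=10 Hollowpine=25 → close Hollowpine (overflow 19)
  25÷3 = 8 each, +1 to first 1
Round 3: Cedarfen=29 Elkhorn=23 Fernhollow=18 → close Cedarfen (overflow 21)
  29÷2 = 14 each, +1 to first 1
Round 4: Elkhorn=38 Fernhollow=32 → close Elkhorn (overflow 31)
  38÷1 = 38 each, +1 to first 0

Closure order: Juniper, Hollowpine, Cedarfen, Elkhorn
Last habitat: Fernhollow with 70 animals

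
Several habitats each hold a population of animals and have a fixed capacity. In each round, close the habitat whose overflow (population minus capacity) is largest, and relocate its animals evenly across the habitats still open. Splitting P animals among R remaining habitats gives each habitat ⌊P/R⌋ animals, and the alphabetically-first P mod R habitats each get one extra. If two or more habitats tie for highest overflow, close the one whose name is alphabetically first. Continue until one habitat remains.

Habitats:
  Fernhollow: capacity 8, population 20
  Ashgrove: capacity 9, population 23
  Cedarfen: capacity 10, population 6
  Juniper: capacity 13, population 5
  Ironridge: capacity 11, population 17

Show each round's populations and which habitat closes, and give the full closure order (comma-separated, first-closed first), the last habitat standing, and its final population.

Closure order: Ashgrove, Fernhollow, Ironridge, Cedarfen
Last habitat: Juniper with 71 animals

Round 1: Ashgrove=23 Cedarfen=6 Fernhollow=20 Ironridge=17 Juniper=5 → close Ashgrove (overflow 14)
  23÷4 = 5 each, +1 to first 3
Round 2: Cedarfen=12 Fernhollow=26 Ironridge=23 Juniper=10 → close Fernhollow (overflow 18)
  26÷3 = 8 each, +1 to first 2
Round 3: Cedarfen=21 Ironridge=32 Juniper=18 → close Ironridge (overflow 21)
  32÷2 = 16 each, +1 to first 0
Round 4: Cedarfen=37 Juniper=34 → close Cedarfen (overflow 27)
  37÷1 = 37 each, +1 to first 0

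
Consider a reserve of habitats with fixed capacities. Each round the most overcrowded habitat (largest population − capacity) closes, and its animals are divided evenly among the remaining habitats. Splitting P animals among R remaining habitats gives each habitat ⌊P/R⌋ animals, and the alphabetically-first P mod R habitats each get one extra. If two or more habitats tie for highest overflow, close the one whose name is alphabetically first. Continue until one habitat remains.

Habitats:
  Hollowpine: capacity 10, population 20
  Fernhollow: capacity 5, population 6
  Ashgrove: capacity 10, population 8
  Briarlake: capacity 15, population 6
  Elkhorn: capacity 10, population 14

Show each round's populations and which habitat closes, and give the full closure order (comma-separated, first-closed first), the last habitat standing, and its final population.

Closure order: Hollowpine, Elkhorn, Fernhollow, Ashgrove
Last habitat: Briarlake with 54 animals

Round 1: Ashgrove=8 Briarlake=6 Elkhorn=14 Fernhollow=6 Hollowpine=20 → close Hollowpine (overflow 10)
  20÷4 = 5 each, +1 to first 0
Round 2: Ashgrove=13 Briarlake=11 Elkhorn=19 Fernhollow=11 → close Elkhorn (overflow 9)
  19÷3 = 6 each, +1 to first 1
Round 3: Ashgrove=20 Briarlake=17 Fernhollow=17 → close Fernhollow (overflow 12)
  17÷2 = 8 each, +1 to first 1
Round 4: Ashgrove=29 Briarlake=25 → close Ashgrove (overflow 19)
  29÷1 = 29 each, +1 to first 0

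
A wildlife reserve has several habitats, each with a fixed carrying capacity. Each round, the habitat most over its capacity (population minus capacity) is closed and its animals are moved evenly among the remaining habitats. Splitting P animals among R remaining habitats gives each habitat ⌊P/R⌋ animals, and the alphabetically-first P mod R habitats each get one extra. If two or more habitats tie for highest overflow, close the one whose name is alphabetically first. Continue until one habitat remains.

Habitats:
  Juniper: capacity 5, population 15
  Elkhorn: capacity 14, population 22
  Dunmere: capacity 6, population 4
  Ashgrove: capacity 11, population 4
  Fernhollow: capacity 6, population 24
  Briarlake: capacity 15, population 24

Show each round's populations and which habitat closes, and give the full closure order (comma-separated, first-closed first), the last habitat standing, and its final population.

Round 1: Ashgrove=4 Briarlake=24 Dunmere=4 Elkhorn=22 Fernhollow=24 Juniper=15 → close Fernhollow (overflow 18)
  24÷5 = 4 each, +1 to first 4
Round 2: Ashgrove=9 Briarlake=29 Dunmere=9 Elkhorn=27 Juniper=19 → close Briarlake (overflow 14)
  29÷4 = 7 each, +1 to first 1
Round 3: Ashgrove=17 Dunmere=16 Elkhorn=34 Juniper=26 → close Juniper (overflow 21)
  26÷3 = 8 each, +1 to first 2
Round 4: Ashgrove=26 Dunmere=25 Elkhorn=42 → close Elkhorn (overflow 28)
  42÷2 = 21 each, +1 to first 0
Round 5: Ashgrove=47 Dunmere=46 → close Dunmere (overflow 40)
  46÷1 = 46 each, +1 to first 0

Closure order: Fernhollow, Briarlake, Juniper, Elkhorn, Dunmere
Last habitat: Ashgrove with 93 animals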